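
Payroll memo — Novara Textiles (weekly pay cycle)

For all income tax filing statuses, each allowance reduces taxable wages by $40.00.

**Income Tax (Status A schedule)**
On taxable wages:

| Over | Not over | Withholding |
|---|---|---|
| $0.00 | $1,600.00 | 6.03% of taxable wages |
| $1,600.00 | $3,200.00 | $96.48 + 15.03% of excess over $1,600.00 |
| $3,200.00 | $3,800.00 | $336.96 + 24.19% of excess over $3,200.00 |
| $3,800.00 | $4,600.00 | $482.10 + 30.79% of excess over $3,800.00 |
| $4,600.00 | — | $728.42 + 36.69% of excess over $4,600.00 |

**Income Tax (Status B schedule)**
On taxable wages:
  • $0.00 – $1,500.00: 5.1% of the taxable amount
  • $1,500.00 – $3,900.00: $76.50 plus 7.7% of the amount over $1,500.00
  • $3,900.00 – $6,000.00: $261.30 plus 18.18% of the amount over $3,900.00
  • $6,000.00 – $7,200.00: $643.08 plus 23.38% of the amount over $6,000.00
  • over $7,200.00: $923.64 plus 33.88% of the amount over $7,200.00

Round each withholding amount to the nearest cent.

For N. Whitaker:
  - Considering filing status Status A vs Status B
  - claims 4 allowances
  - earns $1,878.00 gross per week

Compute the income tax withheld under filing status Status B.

Income Tax (Status B): taxable = $1,878.00 − 4×$40.00 = $1,718.00
  $76.50 + 7.7% × ($1,718.00 − $1,500.00) = $76.50 + 7.7% × $218.00 = $93.29

$93.29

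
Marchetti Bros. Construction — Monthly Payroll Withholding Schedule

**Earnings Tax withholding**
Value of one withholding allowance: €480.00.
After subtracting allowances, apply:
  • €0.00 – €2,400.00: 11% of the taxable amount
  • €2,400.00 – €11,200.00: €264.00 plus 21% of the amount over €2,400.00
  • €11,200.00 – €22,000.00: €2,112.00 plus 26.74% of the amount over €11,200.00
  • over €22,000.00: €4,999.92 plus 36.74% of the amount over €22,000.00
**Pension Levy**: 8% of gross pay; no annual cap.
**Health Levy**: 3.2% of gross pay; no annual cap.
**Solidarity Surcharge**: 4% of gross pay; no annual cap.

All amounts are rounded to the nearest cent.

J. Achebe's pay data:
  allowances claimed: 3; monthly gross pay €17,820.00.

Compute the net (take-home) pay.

Earnings Tax: taxable = €17,820.00 − 3×€480.00 = €16,380.00
  €2,112.00 + 26.74% × (€16,380.00 − €11,200.00) = €2,112.00 + 26.74% × €5,180.00 = €3,497.13
Pension Levy: 8% × €17,820.00 = €1,425.60
Health Levy: 3.2% × €17,820.00 = €570.24
Solidarity Surcharge: 4% × €17,820.00 = €712.80
Total withheld: €3,497.13 + €1,425.60 + €570.24 + €712.80 = €6,205.77
Net pay: €17,820.00 − €6,205.77 = €11,614.23

€11,614.23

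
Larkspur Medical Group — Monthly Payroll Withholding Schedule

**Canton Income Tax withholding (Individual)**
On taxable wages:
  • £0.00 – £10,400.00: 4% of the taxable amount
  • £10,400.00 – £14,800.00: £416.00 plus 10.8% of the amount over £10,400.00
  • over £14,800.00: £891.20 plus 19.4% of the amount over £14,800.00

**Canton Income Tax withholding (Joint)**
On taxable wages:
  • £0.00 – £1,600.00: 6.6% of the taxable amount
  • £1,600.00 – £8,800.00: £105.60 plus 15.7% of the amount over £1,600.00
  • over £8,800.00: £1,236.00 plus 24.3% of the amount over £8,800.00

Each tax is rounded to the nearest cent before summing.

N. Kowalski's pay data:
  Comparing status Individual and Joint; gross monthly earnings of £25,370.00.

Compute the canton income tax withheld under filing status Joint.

£5,262.51

Canton Income Tax (Joint): taxable = £25,370.00
  £1,236.00 + 24.3% × (£25,370.00 − £8,800.00) = £1,236.00 + 24.3% × £16,570.00 = £5,262.51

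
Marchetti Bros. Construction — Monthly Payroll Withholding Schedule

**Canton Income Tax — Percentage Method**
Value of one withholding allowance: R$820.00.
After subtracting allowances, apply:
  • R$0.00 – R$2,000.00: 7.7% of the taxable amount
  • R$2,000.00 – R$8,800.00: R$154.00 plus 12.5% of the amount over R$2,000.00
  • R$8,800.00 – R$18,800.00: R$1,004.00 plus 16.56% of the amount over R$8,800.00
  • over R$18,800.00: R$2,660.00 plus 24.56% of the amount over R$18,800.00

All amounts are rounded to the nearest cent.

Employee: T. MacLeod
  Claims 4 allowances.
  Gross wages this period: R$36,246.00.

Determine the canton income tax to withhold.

Canton Income Tax: taxable = R$36,246.00 − 4×R$820.00 = R$32,966.00
  R$2,660.00 + 24.56% × (R$32,966.00 − R$18,800.00) = R$2,660.00 + 24.56% × R$14,166.00 = R$6,139.17

R$6,139.17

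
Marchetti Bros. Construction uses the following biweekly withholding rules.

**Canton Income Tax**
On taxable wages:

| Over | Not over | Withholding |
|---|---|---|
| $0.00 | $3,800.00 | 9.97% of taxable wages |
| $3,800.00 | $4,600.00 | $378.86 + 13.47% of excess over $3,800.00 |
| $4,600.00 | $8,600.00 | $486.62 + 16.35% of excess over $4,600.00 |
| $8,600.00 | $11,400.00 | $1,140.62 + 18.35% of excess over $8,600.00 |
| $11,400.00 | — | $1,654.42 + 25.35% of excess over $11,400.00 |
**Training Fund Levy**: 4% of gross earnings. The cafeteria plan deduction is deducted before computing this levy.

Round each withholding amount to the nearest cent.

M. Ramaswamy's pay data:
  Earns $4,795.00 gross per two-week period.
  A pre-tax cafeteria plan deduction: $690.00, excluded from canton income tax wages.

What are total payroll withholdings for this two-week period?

Canton Income Tax: taxable = $4,795.00 − $690.00 = $4,105.00
  $378.86 + 13.47% × ($4,105.00 − $3,800.00) = $378.86 + 13.47% × $305.00 = $419.94
Training Fund Levy: 4% × $4,105.00 = $164.20
Total: $419.94 + $164.20 = $584.14

$584.14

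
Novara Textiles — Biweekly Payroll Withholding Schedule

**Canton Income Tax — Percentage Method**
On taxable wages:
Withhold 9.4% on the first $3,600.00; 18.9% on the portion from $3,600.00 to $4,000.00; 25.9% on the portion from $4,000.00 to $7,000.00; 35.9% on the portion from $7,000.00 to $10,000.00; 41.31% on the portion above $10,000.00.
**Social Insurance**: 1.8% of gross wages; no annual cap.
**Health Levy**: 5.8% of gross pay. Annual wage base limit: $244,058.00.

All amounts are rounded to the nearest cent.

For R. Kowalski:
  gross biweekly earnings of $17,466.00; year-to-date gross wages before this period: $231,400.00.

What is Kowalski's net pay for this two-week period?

$11,065.25

Canton Income Tax: taxable = $17,466.00
  $2,268.00 + 41.31% × ($17,466.00 − $10,000.00) = $2,268.00 + 41.31% × $7,466.00 = $5,352.20
Social Insurance: 1.8% × $17,466.00 = $314.39
Health Levy: cap $244,058.00 − YTD $231,400.00 = $12,658.00 subject; 5.8% × $12,658.00 = $734.16
Total withheld: $5,352.20 + $314.39 + $734.16 = $6,400.75
Net pay: $17,466.00 − $6,400.75 = $11,065.25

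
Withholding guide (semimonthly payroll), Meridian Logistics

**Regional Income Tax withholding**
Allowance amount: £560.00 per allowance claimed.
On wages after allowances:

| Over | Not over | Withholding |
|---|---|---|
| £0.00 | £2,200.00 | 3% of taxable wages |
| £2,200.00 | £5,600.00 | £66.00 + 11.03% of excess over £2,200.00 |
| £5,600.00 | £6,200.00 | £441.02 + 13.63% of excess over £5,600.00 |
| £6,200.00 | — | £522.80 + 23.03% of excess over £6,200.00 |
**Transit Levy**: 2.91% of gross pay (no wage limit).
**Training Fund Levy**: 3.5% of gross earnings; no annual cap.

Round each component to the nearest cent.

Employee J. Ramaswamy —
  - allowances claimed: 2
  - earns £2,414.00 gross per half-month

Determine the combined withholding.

£193.56

Regional Income Tax: taxable = £2,414.00 − 2×£560.00 = £1,294.00
  3% × £1,294.00 = £38.82
Transit Levy: 2.91% × £2,414.00 = £70.25
Training Fund Levy: 3.5% × £2,414.00 = £84.49
Total: £38.82 + £70.25 + £84.49 = £193.56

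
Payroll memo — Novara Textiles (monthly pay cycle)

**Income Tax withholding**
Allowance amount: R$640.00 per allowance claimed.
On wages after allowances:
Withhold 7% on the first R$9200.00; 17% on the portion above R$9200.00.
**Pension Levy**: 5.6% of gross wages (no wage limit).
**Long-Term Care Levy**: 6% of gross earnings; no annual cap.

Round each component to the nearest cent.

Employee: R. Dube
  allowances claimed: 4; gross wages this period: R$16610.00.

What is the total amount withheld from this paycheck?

R$3395.26

Income Tax: taxable = R$16610.00 − 4×R$640.00 = R$14050.00
  R$644.00 + 17% × (R$14050.00 − R$9200.00) = R$644.00 + 17% × R$4850.00 = R$1468.50
Pension Levy: 5.6% × R$16610.00 = R$930.16
Long-Term Care Levy: 6% × R$16610.00 = R$996.60
Total: R$1468.50 + R$930.16 + R$996.60 = R$3395.26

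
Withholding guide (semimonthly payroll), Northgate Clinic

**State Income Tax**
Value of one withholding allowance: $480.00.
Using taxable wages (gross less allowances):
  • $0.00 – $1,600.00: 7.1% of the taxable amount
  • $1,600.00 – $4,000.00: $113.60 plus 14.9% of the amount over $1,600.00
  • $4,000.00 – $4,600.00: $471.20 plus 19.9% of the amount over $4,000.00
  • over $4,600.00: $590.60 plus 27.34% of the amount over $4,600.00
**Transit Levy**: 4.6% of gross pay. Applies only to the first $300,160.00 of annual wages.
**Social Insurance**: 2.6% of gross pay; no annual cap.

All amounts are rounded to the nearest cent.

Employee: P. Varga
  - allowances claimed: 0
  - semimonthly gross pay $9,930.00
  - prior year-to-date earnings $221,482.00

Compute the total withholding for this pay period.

$2,762.78

State Income Tax: taxable = $9,930.00
  $590.60 + 27.34% × ($9,930.00 − $4,600.00) = $590.60 + 27.34% × $5,330.00 = $2,047.82
Transit Levy: 4.6% × $9,930.00 = $456.78
Social Insurance: 2.6% × $9,930.00 = $258.18
Total: $2,047.82 + $456.78 + $258.18 = $2,762.78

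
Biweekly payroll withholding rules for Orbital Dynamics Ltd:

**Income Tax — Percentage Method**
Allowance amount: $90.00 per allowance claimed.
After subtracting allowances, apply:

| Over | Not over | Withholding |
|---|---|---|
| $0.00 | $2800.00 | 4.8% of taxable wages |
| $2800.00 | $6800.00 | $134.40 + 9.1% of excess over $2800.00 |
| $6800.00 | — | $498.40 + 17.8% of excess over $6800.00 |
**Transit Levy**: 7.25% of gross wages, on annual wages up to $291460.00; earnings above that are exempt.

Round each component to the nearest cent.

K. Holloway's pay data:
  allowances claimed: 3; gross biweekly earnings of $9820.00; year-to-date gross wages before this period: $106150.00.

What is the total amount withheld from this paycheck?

$1699.85

Income Tax: taxable = $9820.00 − 3×$90.00 = $9550.00
  $498.40 + 17.8% × ($9550.00 − $6800.00) = $498.40 + 17.8% × $2750.00 = $987.90
Transit Levy: 7.25% × $9820.00 = $711.95
Total: $987.90 + $711.95 = $1699.85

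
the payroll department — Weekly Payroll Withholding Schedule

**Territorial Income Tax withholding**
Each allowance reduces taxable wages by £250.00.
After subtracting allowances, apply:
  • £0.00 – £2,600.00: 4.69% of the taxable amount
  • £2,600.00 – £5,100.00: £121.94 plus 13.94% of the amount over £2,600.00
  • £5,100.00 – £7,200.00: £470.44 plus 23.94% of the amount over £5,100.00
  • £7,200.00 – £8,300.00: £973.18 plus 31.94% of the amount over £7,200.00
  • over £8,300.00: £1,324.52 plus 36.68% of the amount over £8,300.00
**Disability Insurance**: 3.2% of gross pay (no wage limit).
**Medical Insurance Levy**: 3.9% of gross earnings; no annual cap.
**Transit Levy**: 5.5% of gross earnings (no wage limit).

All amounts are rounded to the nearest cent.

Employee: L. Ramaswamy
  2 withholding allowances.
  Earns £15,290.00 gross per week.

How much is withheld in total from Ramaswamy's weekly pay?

Territorial Income Tax: taxable = £15,290.00 − 2×£250.00 = £14,790.00
  £1,324.52 + 36.68% × (£14,790.00 − £8,300.00) = £1,324.52 + 36.68% × £6,490.00 = £3,705.05
Disability Insurance: 3.2% × £15,290.00 = £489.28
Medical Insurance Levy: 3.9% × £15,290.00 = £596.31
Transit Levy: 5.5% × £15,290.00 = £840.95
Total: £3,705.05 + £489.28 + £596.31 + £840.95 = £5,631.59

£5,631.59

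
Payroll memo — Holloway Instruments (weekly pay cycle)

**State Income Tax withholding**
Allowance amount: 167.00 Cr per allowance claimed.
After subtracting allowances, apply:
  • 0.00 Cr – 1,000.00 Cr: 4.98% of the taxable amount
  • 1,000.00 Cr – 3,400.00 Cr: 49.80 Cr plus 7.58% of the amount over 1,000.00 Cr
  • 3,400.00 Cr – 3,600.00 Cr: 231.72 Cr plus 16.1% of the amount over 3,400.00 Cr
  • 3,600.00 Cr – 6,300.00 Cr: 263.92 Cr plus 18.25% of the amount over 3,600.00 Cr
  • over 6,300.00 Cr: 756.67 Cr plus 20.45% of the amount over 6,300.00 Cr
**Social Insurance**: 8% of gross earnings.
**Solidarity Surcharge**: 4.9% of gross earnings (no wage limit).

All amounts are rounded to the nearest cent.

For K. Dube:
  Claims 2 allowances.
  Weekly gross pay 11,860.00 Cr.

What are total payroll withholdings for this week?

State Income Tax: taxable = 11,860.00 Cr − 2×167.00 Cr = 11,526.00 Cr
  756.67 Cr + 20.45% × (11,526.00 Cr − 6,300.00 Cr) = 756.67 Cr + 20.45% × 5,226.00 Cr = 1,825.39 Cr
Social Insurance: 8% × 11,860.00 Cr = 948.80 Cr
Solidarity Surcharge: 4.9% × 11,860.00 Cr = 581.14 Cr
Total: 1,825.39 Cr + 948.80 Cr + 581.14 Cr = 3,355.33 Cr

3,355.33 Cr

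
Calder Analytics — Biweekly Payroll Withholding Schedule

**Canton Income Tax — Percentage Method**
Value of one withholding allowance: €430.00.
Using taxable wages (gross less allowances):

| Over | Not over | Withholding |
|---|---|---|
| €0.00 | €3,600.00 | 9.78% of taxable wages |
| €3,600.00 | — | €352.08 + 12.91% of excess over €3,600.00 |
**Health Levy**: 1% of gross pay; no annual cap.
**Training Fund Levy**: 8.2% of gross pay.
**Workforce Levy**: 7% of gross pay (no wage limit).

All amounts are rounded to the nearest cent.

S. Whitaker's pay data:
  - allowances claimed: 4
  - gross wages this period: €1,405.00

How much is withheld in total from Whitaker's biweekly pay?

Canton Income Tax: taxable = €1,405.00 − 4×€430.00 = €-315.00
  Taxable ≤ 0 → €0.00
Health Levy: 1% × €1,405.00 = €14.05
Training Fund Levy: 8.2% × €1,405.00 = €115.21
Workforce Levy: 7% × €1,405.00 = €98.35
Total: €0.00 + €14.05 + €115.21 + €98.35 = €227.61

€227.61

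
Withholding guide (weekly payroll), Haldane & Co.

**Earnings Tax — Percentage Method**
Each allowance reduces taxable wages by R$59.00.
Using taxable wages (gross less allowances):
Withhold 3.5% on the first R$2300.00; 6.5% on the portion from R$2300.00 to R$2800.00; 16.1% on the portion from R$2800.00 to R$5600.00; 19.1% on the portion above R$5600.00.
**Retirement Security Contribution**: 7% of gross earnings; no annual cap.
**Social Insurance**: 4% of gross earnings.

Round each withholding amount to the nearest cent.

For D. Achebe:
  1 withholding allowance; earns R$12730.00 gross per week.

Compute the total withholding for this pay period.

R$3314.66

Earnings Tax: taxable = R$12730.00 − 1×R$59.00 = R$12671.00
  R$563.80 + 19.1% × (R$12671.00 − R$5600.00) = R$563.80 + 19.1% × R$7071.00 = R$1914.36
Retirement Security Contribution: 7% × R$12730.00 = R$891.10
Social Insurance: 4% × R$12730.00 = R$509.20
Total: R$1914.36 + R$891.10 + R$509.20 = R$3314.66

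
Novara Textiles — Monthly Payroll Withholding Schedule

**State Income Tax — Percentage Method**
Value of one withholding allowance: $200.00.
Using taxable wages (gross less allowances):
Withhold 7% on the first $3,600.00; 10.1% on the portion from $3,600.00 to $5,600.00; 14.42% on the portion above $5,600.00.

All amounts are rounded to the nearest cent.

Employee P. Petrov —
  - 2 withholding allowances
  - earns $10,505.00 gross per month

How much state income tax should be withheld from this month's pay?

$1,103.62

State Income Tax: taxable = $10,505.00 − 2×$200.00 = $10,105.00
  $454.00 + 14.42% × ($10,105.00 − $5,600.00) = $454.00 + 14.42% × $4,505.00 = $1,103.62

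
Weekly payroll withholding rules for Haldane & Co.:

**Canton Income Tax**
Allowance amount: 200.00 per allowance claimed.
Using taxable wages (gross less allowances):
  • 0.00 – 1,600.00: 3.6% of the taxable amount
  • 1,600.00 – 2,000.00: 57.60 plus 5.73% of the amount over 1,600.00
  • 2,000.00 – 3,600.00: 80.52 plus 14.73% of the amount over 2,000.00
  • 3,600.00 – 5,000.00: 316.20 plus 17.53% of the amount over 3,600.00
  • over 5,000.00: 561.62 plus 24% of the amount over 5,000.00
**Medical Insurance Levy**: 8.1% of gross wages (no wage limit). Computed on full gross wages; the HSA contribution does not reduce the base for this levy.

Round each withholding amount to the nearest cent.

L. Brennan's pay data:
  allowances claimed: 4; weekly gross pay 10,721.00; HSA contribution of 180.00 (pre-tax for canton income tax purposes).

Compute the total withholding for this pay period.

Canton Income Tax: taxable = 10,721.00 − 180.00 − 4×200.00 = 9,741.00
  561.62 + 24% × (9,741.00 − 5,000.00) = 561.62 + 24% × 4,741.00 = 1,699.46
Medical Insurance Levy: 8.1% × 10,721.00 = 868.40
Total: 1,699.46 + 868.40 = 2,567.86

2,567.86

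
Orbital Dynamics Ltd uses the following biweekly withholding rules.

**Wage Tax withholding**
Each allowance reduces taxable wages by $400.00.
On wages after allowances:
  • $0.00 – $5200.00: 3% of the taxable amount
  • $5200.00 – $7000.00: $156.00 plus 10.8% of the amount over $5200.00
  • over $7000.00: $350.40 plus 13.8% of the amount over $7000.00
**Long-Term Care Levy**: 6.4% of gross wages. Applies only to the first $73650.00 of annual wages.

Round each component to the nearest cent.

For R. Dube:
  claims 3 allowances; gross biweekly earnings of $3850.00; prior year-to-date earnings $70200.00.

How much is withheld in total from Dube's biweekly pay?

$300.30

Wage Tax: taxable = $3850.00 − 3×$400.00 = $2650.00
  3% × $2650.00 = $79.50
Long-Term Care Levy: cap $73650.00 − YTD $70200.00 = $3450.00 subject; 6.4% × $3450.00 = $220.80
Total: $79.50 + $220.80 = $300.30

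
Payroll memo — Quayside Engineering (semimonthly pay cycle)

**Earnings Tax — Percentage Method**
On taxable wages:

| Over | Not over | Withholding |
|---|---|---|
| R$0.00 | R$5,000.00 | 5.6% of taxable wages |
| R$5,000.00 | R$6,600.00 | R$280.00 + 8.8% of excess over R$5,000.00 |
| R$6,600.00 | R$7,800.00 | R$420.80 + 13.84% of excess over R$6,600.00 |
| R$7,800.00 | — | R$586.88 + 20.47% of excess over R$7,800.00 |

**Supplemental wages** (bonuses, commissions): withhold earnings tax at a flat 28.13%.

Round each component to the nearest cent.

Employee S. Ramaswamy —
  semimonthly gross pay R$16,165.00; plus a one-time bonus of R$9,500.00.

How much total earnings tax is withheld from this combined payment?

Earnings Tax: taxable = R$16,165.00
  R$586.88 + 20.47% × (R$16,165.00 − R$7,800.00) = R$586.88 + 20.47% × R$8,365.00 = R$2,299.20
Supplemental (28.13% flat on bonus): 28.13% × R$9,500.00 = R$2,672.35
Total earnings tax: R$2,299.20 + R$2,672.35 = R$4,971.55

R$4,971.55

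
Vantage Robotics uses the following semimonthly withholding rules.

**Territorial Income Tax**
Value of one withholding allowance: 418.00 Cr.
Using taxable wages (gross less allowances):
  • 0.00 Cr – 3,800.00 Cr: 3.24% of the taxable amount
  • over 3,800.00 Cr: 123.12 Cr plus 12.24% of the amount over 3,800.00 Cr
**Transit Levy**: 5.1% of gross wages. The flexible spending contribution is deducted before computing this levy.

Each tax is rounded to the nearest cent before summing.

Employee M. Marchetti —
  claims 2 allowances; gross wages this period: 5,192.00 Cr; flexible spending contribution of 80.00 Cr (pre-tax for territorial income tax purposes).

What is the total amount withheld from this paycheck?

Territorial Income Tax: taxable = 5,192.00 Cr − 80.00 Cr − 2×418.00 Cr = 4,276.00 Cr
  123.12 Cr + 12.24% × (4,276.00 Cr − 3,800.00 Cr) = 123.12 Cr + 12.24% × 476.00 Cr = 181.38 Cr
Transit Levy: 5.1% × 5,112.00 Cr = 260.71 Cr
Total: 181.38 Cr + 260.71 Cr = 442.09 Cr

442.09 Cr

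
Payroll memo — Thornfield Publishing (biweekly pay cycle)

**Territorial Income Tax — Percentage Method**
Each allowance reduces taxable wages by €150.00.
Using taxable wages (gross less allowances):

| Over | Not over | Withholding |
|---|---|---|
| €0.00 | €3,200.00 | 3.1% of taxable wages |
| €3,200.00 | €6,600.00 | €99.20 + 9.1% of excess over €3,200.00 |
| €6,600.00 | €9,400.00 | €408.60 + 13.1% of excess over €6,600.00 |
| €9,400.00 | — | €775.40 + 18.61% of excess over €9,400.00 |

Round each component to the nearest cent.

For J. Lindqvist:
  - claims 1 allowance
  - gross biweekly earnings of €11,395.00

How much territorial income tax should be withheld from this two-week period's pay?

Territorial Income Tax: taxable = €11,395.00 − 1×€150.00 = €11,245.00
  €775.40 + 18.61% × (€11,245.00 − €9,400.00) = €775.40 + 18.61% × €1,845.00 = €1,118.75

€1,118.75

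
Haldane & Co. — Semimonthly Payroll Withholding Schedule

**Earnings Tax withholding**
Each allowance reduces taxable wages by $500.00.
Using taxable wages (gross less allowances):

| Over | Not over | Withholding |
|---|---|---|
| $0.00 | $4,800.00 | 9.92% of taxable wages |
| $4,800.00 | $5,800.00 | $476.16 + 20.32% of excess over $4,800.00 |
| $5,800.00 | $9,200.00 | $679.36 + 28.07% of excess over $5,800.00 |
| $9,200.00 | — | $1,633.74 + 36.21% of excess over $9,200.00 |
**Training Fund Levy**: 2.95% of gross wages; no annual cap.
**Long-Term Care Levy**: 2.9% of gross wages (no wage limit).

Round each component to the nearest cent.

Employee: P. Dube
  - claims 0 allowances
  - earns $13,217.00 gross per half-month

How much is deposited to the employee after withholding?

$9,355.51

Earnings Tax: taxable = $13,217.00
  $1,633.74 + 36.21% × ($13,217.00 − $9,200.00) = $1,633.74 + 36.21% × $4,017.00 = $3,088.30
Training Fund Levy: 2.95% × $13,217.00 = $389.90
Long-Term Care Levy: 2.9% × $13,217.00 = $383.29
Total withheld: $3,088.30 + $389.90 + $383.29 = $3,861.49
Net pay: $13,217.00 − $3,861.49 = $9,355.51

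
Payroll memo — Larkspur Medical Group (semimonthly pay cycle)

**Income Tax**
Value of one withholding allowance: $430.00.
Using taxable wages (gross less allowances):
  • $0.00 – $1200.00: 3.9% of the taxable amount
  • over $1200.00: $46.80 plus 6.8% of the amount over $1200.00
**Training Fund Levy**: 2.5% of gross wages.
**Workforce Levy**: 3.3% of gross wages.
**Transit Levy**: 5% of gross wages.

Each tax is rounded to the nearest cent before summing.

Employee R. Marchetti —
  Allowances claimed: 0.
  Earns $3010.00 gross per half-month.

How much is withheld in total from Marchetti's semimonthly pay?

Income Tax: taxable = $3010.00
  $46.80 + 6.8% × ($3010.00 − $1200.00) = $46.80 + 6.8% × $1810.00 = $169.88
Training Fund Levy: 2.5% × $3010.00 = $75.25
Workforce Levy: 3.3% × $3010.00 = $99.33
Transit Levy: 5% × $3010.00 = $150.50
Total: $169.88 + $75.25 + $99.33 + $150.50 = $494.96

$494.96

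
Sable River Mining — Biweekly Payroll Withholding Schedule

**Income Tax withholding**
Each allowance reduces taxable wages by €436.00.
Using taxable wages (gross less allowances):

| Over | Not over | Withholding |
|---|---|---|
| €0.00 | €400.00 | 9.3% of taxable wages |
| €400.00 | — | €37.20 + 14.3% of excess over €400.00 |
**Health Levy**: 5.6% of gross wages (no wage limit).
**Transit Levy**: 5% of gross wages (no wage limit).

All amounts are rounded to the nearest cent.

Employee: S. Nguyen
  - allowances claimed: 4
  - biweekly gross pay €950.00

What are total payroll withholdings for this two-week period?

Income Tax: taxable = €950.00 − 4×€436.00 = €-794.00
  Taxable ≤ 0 → €0.00
Health Levy: 5.6% × €950.00 = €53.20
Transit Levy: 5% × €950.00 = €47.50
Total: €0.00 + €53.20 + €47.50 = €100.70

€100.70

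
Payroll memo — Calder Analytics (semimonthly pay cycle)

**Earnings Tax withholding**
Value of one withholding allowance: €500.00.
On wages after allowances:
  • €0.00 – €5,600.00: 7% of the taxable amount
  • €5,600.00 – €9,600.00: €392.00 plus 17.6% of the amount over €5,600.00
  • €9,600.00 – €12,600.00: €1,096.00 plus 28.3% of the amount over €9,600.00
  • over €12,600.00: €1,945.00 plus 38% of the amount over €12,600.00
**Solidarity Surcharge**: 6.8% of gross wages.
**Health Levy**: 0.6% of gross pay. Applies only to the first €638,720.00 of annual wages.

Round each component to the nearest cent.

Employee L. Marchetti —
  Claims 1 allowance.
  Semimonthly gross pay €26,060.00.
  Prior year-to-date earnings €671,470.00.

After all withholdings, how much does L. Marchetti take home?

€17,418.12

Earnings Tax: taxable = €26,060.00 − 1×€500.00 = €25,560.00
  €1,945.00 + 38% × (€25,560.00 − €12,600.00) = €1,945.00 + 38% × €12,960.00 = €6,869.80
Solidarity Surcharge: 6.8% × €26,060.00 = €1,772.08
Health Levy: YTD €671,470.00 ≥ cap €638,720.00 → €0.00
Total withheld: €6,869.80 + €1,772.08 + €0.00 = €8,641.88
Net pay: €26,060.00 − €8,641.88 = €17,418.12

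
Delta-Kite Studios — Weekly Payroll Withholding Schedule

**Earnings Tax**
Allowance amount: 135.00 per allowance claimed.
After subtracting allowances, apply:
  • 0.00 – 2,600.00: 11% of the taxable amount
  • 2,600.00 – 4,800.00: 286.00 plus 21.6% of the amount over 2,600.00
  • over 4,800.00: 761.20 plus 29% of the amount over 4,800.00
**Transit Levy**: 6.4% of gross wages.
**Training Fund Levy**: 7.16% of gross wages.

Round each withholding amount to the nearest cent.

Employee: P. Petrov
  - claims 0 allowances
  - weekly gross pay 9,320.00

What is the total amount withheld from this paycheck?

3,335.79

Earnings Tax: taxable = 9,320.00
  761.20 + 29% × (9,320.00 − 4,800.00) = 761.20 + 29% × 4,520.00 = 2,072.00
Transit Levy: 6.4% × 9,320.00 = 596.48
Training Fund Levy: 7.16% × 9,320.00 = 667.31
Total: 2,072.00 + 596.48 + 667.31 = 3,335.79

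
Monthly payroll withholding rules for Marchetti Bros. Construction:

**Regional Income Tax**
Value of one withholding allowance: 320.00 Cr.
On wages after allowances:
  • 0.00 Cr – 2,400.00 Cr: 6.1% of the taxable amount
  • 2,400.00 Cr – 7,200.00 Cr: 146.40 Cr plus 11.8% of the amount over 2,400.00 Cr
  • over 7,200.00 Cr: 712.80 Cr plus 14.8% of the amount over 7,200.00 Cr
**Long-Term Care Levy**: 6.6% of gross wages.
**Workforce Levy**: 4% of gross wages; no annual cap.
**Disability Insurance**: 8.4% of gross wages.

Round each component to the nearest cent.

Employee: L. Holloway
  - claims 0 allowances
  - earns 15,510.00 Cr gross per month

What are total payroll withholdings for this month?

4,889.58 Cr

Regional Income Tax: taxable = 15,510.00 Cr
  712.80 Cr + 14.8% × (15,510.00 Cr − 7,200.00 Cr) = 712.80 Cr + 14.8% × 8,310.00 Cr = 1,942.68 Cr
Long-Term Care Levy: 6.6% × 15,510.00 Cr = 1,023.66 Cr
Workforce Levy: 4% × 15,510.00 Cr = 620.40 Cr
Disability Insurance: 8.4% × 15,510.00 Cr = 1,302.84 Cr
Total: 1,942.68 Cr + 1,023.66 Cr + 620.40 Cr + 1,302.84 Cr = 4,889.58 Cr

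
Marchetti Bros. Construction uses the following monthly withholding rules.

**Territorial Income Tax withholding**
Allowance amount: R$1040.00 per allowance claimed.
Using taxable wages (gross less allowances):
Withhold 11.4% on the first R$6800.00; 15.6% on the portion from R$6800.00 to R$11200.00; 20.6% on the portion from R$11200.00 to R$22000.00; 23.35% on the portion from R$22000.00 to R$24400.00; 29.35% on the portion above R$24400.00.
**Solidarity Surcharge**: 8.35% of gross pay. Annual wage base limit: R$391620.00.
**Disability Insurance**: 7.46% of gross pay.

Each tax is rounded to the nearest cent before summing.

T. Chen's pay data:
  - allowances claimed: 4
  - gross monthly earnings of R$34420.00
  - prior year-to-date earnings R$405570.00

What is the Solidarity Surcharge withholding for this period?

Solidarity Surcharge: YTD R$405570.00 ≥ cap R$391620.00 → R$0.00

R$0.00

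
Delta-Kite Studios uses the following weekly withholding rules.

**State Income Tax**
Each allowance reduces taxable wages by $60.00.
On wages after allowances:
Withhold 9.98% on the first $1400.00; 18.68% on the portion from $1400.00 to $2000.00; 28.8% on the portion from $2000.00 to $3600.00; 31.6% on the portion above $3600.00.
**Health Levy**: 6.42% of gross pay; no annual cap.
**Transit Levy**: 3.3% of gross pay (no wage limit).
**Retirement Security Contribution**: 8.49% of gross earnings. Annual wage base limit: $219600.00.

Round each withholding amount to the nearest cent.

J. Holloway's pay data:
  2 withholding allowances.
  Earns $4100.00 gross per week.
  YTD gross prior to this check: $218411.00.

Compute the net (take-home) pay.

$2767.85

State Income Tax: taxable = $4100.00 − 2×$60.00 = $3980.00
  $712.60 + 31.6% × ($3980.00 − $3600.00) = $712.60 + 31.6% × $380.00 = $832.68
Health Levy: 6.42% × $4100.00 = $263.22
Transit Levy: 3.3% × $4100.00 = $135.30
Retirement Security Contribution: cap $219600.00 − YTD $218411.00 = $1189.00 subject; 8.49% × $1189.00 = $100.95
Total withheld: $832.68 + $263.22 + $135.30 + $100.95 = $1332.15
Net pay: $4100.00 − $1332.15 = $2767.85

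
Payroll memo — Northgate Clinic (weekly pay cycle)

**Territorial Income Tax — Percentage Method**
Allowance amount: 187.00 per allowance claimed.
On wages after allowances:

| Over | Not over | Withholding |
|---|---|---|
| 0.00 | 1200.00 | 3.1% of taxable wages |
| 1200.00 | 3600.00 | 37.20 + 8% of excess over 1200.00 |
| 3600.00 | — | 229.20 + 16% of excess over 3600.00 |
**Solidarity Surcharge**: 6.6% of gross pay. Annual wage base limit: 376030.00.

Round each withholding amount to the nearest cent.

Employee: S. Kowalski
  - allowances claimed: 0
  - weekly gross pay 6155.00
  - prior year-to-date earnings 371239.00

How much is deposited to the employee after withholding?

Territorial Income Tax: taxable = 6155.00
  229.20 + 16% × (6155.00 − 3600.00) = 229.20 + 16% × 2555.00 = 638.00
Solidarity Surcharge: cap 376030.00 − YTD 371239.00 = 4791.00 subject; 6.6% × 4791.00 = 316.21
Total withheld: 638.00 + 316.21 = 954.21
Net pay: 6155.00 − 954.21 = 5200.79

5200.79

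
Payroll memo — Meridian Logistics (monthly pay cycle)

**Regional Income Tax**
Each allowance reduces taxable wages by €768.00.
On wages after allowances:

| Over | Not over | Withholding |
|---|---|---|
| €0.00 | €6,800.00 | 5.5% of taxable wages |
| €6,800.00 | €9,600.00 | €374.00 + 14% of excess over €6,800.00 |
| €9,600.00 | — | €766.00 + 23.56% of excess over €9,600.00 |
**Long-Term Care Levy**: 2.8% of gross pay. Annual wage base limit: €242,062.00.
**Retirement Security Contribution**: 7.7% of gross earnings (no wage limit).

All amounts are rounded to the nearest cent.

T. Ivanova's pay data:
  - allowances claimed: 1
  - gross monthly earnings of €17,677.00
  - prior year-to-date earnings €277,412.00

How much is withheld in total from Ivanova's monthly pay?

Regional Income Tax: taxable = €17,677.00 − 1×€768.00 = €16,909.00
  €766.00 + 23.56% × (€16,909.00 − €9,600.00) = €766.00 + 23.56% × €7,309.00 = €2,488.00
Long-Term Care Levy: YTD €277,412.00 ≥ cap €242,062.00 → €0.00
Retirement Security Contribution: 7.7% × €17,677.00 = €1,361.13
Total: €2,488.00 + €0.00 + €1,361.13 = €3,849.13

€3,849.13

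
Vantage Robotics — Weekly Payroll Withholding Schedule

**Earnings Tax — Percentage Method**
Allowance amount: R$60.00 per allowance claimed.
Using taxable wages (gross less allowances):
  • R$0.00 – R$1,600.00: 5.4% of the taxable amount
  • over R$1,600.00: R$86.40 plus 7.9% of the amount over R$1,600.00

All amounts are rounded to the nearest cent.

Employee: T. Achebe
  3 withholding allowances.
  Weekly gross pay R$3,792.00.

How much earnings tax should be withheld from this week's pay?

Earnings Tax: taxable = R$3,792.00 − 3×R$60.00 = R$3,612.00
  R$86.40 + 7.9% × (R$3,612.00 − R$1,600.00) = R$86.40 + 7.9% × R$2,012.00 = R$245.35

R$245.35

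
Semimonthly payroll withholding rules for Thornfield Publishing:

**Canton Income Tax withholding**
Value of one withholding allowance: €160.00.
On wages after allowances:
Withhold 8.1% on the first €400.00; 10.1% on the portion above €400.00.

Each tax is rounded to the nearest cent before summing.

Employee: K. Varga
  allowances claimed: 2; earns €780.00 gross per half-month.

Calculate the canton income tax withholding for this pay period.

€38.46

Canton Income Tax: taxable = €780.00 − 2×€160.00 = €460.00
  €32.40 + 10.1% × (€460.00 − €400.00) = €32.40 + 10.1% × €60.00 = €38.46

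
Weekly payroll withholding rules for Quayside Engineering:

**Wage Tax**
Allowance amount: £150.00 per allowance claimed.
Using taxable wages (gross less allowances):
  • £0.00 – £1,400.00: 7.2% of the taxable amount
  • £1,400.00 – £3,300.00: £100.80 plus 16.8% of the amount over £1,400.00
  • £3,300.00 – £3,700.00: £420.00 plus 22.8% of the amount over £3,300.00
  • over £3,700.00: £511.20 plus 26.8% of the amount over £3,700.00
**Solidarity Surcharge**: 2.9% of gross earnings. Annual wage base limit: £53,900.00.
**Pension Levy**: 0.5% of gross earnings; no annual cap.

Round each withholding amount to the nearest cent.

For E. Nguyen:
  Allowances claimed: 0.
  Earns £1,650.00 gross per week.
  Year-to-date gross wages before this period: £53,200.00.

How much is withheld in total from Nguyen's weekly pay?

Wage Tax: taxable = £1,650.00
  £100.80 + 16.8% × (£1,650.00 − £1,400.00) = £100.80 + 16.8% × £250.00 = £142.80
Solidarity Surcharge: cap £53,900.00 − YTD £53,200.00 = £700.00 subject; 2.9% × £700.00 = £20.30
Pension Levy: 0.5% × £1,650.00 = £8.25
Total: £142.80 + £20.30 + £8.25 = £171.35

£171.35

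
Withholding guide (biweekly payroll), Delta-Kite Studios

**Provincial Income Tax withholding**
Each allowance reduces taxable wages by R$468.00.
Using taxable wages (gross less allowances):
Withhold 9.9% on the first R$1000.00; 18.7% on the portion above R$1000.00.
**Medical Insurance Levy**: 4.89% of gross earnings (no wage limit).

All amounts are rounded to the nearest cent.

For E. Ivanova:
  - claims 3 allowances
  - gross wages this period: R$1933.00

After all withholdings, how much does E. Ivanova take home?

R$1786.11

Provincial Income Tax: taxable = R$1933.00 − 3×R$468.00 = R$529.00
  9.9% × R$529.00 = R$52.37
Medical Insurance Levy: 4.89% × R$1933.00 = R$94.52
Total withheld: R$52.37 + R$94.52 = R$146.89
Net pay: R$1933.00 − R$146.89 = R$1786.11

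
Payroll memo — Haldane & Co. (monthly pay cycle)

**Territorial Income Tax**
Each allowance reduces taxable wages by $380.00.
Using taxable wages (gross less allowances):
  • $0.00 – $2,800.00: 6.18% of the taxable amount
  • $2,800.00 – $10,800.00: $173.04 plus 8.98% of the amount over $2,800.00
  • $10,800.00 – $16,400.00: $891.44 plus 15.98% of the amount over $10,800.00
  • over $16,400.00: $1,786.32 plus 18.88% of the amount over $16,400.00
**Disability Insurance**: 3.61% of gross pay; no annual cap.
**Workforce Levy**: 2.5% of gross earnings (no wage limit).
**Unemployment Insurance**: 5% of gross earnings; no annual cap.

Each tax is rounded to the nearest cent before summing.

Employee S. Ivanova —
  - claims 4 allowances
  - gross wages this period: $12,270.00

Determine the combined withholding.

Territorial Income Tax: taxable = $12,270.00 − 4×$380.00 = $10,750.00
  $173.04 + 8.98% × ($10,750.00 − $2,800.00) = $173.04 + 8.98% × $7,950.00 = $886.95
Disability Insurance: 3.61% × $12,270.00 = $442.95
Workforce Levy: 2.5% × $12,270.00 = $306.75
Unemployment Insurance: 5% × $12,270.00 = $613.50
Total: $886.95 + $442.95 + $306.75 + $613.50 = $2,250.15

$2,250.15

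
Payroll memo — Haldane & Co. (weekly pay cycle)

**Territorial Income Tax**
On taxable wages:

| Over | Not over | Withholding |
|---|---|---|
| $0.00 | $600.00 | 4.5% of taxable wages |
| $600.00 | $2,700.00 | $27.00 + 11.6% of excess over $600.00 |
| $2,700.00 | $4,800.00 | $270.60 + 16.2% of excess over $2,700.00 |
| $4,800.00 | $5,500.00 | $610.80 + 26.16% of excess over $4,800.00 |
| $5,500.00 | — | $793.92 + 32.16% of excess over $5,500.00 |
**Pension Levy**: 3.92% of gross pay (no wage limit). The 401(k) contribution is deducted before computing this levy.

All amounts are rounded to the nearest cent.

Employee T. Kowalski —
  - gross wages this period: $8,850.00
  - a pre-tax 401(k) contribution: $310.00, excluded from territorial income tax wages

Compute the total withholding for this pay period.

Territorial Income Tax: taxable = $8,850.00 − $310.00 = $8,540.00
  $793.92 + 32.16% × ($8,540.00 − $5,500.00) = $793.92 + 32.16% × $3,040.00 = $1,771.58
Pension Levy: 3.92% × $8,540.00 = $334.77
Total: $1,771.58 + $334.77 = $2,106.35

$2,106.35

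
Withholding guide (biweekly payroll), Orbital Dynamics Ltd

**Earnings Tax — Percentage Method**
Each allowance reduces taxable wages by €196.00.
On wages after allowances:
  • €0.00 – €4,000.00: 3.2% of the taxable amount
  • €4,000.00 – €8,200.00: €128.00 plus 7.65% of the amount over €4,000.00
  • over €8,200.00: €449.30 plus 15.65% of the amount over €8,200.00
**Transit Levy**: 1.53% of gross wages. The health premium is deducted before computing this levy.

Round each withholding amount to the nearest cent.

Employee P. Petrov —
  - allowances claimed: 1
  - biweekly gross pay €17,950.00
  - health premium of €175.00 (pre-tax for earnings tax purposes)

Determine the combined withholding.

€2,189.07

Earnings Tax: taxable = €17,950.00 − €175.00 − 1×€196.00 = €17,579.00
  €449.30 + 15.65% × (€17,579.00 − €8,200.00) = €449.30 + 15.65% × €9,379.00 = €1,917.11
Transit Levy: 1.53% × €17,775.00 = €271.96
Total: €1,917.11 + €271.96 = €2,189.07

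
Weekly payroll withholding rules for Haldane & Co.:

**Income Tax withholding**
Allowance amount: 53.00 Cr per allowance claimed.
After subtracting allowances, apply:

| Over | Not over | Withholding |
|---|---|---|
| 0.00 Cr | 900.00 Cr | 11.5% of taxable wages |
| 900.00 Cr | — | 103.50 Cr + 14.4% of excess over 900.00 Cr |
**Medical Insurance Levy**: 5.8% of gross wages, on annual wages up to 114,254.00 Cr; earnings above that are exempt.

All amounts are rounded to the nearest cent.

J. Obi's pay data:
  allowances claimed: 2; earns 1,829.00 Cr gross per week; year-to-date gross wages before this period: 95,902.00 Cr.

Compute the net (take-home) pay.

Income Tax: taxable = 1,829.00 Cr − 2×53.00 Cr = 1,723.00 Cr
  103.50 Cr + 14.4% × (1,723.00 Cr − 900.00 Cr) = 103.50 Cr + 14.4% × 823.00 Cr = 222.01 Cr
Medical Insurance Levy: 5.8% × 1,829.00 Cr = 106.08 Cr
Total withheld: 222.01 Cr + 106.08 Cr = 328.09 Cr
Net pay: 1,829.00 Cr − 328.09 Cr = 1,500.91 Cr

1,500.91 Cr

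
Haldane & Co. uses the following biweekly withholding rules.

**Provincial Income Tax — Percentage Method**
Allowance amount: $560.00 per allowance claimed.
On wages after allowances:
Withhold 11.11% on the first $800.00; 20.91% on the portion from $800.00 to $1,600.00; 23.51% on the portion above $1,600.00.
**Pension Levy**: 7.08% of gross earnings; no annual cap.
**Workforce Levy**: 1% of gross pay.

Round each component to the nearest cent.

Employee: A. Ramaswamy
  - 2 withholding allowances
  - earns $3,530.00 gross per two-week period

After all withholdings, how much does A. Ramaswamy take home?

$2,798.19

Provincial Income Tax: taxable = $3,530.00 − 2×$560.00 = $2,410.00
  $256.16 + 23.51% × ($2,410.00 − $1,600.00) = $256.16 + 23.51% × $810.00 = $446.59
Pension Levy: 7.08% × $3,530.00 = $249.92
Workforce Levy: 1% × $3,530.00 = $35.30
Total withheld: $446.59 + $249.92 + $35.30 = $731.81
Net pay: $3,530.00 − $731.81 = $2,798.19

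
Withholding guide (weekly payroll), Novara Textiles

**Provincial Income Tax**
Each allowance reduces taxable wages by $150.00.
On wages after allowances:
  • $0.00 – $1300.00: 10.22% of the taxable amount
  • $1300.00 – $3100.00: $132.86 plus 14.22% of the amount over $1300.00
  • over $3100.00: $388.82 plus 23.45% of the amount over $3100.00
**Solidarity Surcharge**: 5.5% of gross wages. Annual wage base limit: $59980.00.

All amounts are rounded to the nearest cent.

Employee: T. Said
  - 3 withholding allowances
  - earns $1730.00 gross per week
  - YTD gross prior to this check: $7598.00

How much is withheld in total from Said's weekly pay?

Provincial Income Tax: taxable = $1730.00 − 3×$150.00 = $1280.00
  10.22% × $1280.00 = $130.82
Solidarity Surcharge: 5.5% × $1730.00 = $95.15
Total: $130.82 + $95.15 = $225.97

$225.97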